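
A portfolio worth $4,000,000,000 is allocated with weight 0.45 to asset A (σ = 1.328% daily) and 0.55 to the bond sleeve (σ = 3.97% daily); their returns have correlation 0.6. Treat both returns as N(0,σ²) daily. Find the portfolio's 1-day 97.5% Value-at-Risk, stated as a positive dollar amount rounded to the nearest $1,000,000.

$203,000,000

σ_p² = 0.45²·1.328² + 0.55²·3.97² + 2·0.6·0.45·0.55·1.328·3.97 = 6.6906 (%²).
σ_p = √6.6906 = 2.587%.
At 97.5%, z = 1.960.
VaR = 1.960 × 2.587% = 5.071%; on $4,000,000,000 that is $202,840,000.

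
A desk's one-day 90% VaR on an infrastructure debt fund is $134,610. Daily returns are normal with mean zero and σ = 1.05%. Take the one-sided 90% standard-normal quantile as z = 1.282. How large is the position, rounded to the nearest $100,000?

$10,000,000

VaR as a fraction of value: z·σ = 1.282 × 1.05% = 1.3461%.
Position = $134,610 / 0.013461 = $10,000,000.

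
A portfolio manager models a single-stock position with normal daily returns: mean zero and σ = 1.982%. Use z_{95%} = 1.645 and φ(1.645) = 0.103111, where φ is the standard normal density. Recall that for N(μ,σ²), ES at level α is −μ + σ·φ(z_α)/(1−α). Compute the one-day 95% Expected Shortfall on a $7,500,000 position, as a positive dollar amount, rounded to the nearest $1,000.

Tail multiplier: φ(z)/(1−α) = 0.103111 / 0.05 = 2.062.
ES = 1.982% × 2.062 = 4.087%.
On $7,500,000: 0.04087 × $7,500,000 = $306,525.

$307,000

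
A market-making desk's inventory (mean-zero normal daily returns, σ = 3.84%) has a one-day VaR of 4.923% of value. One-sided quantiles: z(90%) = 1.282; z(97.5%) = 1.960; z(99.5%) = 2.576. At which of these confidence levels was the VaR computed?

Implied z = VaR/σ = 4.923 / 3.84 = 1.282.
This matches z(90%) = 1.282.

90%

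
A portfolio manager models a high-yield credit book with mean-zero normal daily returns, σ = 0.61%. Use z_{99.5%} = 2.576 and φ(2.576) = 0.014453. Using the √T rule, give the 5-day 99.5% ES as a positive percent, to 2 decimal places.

σ_{5d} = 0.61% × √5 = 1.364%.
ES multiplier = φ(z)/(1−α) = 0.014453/0.005 = 2.891.
ES = 1.364% × 2.891 = 3.943%.

3.94%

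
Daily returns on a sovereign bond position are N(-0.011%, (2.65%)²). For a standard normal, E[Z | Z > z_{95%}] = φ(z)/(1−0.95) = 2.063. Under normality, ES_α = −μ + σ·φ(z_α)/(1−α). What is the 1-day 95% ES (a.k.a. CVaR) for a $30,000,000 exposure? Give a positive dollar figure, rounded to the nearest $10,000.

$1,640,000

ES = −(-0.011%) + 2.65% × 2.063 = 5.478%.
On $30,000,000: 0.05478 × $30,000,000 = $1,643,400.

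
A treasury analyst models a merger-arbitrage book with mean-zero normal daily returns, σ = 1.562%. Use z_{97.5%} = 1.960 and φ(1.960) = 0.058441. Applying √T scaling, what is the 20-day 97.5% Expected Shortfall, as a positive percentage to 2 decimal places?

σ_{20d} = 1.562% × √20 = 6.985%.
ES multiplier = φ(z)/(1−α) = 0.058441/0.025 = 2.338.
ES = 6.985% × 2.338 = 16.331%.

16.33%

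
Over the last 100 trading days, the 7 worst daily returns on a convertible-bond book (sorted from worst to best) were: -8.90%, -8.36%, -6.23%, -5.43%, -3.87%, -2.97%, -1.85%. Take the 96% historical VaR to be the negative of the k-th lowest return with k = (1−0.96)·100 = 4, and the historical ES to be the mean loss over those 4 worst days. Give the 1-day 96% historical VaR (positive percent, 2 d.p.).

k = 4; the 4th lowest return is -5.43%, so VaR = 5.43%.

5.43%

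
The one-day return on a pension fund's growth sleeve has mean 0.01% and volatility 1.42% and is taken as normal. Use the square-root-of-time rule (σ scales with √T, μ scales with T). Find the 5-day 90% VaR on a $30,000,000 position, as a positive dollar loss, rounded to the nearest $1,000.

$1,206,000

At 90%, z = 1.282.
σ_{5d} = 1.42% × √5 = 3.175%; μ_{5d} = 5 × 0.01% = 0.050%.
VaR = −(0.050%) + 1.282 × 3.175% = 4.020%.
On $30,000,000: 0.04020 × $30,000,000 = $1,206,000.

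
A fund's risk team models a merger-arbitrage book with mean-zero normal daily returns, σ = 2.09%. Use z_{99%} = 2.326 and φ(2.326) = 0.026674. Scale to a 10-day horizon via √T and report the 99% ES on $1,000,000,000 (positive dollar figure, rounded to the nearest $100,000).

σ_{10d} = 2.09% × √10 = 6.609%.
ES multiplier = φ(z)/(1−α) = 0.026674/0.01 = 2.667.
ES = 6.609% × 2.667 = 17.626%; on $1,000,000,000: $176,260,000.

$176,300,000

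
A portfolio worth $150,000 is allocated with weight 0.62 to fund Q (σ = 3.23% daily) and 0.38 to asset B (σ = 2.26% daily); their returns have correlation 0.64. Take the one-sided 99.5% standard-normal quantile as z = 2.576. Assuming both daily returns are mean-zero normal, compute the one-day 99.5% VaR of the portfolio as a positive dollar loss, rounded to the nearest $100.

$10,200

σ_p² = 0.62²·3.23² + 0.38²·2.26² + 2·0.64·0.62·0.38·3.23·2.26 = 6.9493 (%²).
σ_p = √6.9493 = 2.636%.
VaR = 2.576 × 2.636% = 6.790%; on $150,000 that is $10,185.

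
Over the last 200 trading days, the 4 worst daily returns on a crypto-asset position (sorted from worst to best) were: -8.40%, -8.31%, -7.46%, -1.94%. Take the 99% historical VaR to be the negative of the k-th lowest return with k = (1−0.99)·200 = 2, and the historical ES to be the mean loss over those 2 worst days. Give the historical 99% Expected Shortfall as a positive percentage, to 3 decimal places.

The 2 worst returns sum to -16.71%.
ES = −(-16.71%) / 2 = 8.355%.

8.355%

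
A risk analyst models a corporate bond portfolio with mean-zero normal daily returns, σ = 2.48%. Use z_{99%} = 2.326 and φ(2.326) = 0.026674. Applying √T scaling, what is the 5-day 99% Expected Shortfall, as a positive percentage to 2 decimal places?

14.79%

σ_{5d} = 2.48% × √5 = 5.545%.
ES multiplier = φ(z)/(1−α) = 0.026674/0.01 = 2.667.
ES = 5.545% × 2.667 = 14.789%.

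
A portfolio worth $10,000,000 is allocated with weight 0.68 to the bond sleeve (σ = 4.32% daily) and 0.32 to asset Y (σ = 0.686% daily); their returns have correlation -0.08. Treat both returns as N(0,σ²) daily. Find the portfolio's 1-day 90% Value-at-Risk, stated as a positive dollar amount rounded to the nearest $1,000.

$375,000

σ_p² = 0.68²·4.32² + 0.32²·0.686² + 2·-0.08·0.68·0.32·4.32·0.686 = 8.5745 (%²).
σ_p = √8.5745 = 2.928%.
At 90%, z = 1.282.
VaR = 1.282 × 2.928% = 3.754%; on $10,000,000 that is $375,400.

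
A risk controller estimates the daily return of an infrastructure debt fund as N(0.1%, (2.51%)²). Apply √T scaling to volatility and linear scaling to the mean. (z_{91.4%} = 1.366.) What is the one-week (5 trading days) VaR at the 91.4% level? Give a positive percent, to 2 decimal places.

7.17%

σ_{5d} = 2.51% × √5 = 5.613%; μ_{5d} = 5 × 0.1% = 0.500%.
VaR = −(0.500%) + 1.366 × 5.613% = 7.167%.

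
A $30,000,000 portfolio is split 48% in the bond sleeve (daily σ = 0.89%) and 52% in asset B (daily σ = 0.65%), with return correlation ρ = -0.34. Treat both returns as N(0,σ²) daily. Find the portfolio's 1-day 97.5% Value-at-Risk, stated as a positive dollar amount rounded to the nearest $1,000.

σ_p² = 0.48²·0.89² + 0.52²·0.65² + 2·-0.34·0.48·0.52·0.89·0.65 = 0.1986 (%²).
σ_p = √0.1986 = 0.446%.
At 97.5%, z = 1.960.
VaR = 1.960 × 0.446% = 0.874%; on $30,000,000 that is $262,200.

$262,000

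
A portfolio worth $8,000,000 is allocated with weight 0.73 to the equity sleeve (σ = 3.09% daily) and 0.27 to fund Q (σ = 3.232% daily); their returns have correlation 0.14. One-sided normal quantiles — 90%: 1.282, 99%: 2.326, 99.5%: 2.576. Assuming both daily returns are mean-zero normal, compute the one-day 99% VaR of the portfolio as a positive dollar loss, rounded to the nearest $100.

$470,800

σ_p² = 0.73²·3.09² + 0.27²·3.232² + 2·0.14·0.73·0.27·3.09·3.232 = 6.4008 (%²).
σ_p = √6.4008 = 2.530%.
VaR = 2.326 × 2.530% = 5.885%; on $8,000,000 that is $470,800.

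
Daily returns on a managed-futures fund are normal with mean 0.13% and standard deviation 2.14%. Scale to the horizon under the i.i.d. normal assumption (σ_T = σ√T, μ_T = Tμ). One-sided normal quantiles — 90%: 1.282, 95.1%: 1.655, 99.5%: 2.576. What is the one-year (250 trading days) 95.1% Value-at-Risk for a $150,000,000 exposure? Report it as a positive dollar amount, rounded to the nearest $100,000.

σ_{250d} = 2.14% × √250 = 33.836%; μ_{250d} = 250 × 0.13% = 32.500%.
VaR = −(32.500%) + 1.655 × 33.836% = 23.499%.
On $150,000,000: 0.23499 × $150,000,000 = $35,248,500.

$35,200,000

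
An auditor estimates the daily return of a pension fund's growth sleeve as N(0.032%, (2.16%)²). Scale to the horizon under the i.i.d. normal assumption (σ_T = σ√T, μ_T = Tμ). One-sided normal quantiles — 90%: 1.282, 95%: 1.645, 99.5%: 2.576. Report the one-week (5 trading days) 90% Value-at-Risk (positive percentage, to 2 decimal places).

6.03%

σ_{5d} = 2.16% × √5 = 4.830%; μ_{5d} = 5 × 0.032% = 0.160%.
VaR = −(0.160%) + 1.282 × 4.830% = 6.032%.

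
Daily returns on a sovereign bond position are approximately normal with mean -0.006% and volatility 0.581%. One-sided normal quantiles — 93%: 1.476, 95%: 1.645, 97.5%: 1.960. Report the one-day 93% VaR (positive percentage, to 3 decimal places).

VaR = −μ + z·σ = −(-0.006%) + 1.476 × 0.581% = 0.864%.

0.864%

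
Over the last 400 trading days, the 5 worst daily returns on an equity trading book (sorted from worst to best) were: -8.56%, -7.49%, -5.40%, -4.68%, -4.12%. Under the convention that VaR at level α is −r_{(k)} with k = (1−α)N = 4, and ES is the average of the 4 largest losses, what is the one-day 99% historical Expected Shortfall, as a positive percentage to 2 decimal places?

The 4 worst returns sum to -26.13%.
ES = −(-26.13%) / 4 = 6.5325% ≈ 6.53%.

6.53%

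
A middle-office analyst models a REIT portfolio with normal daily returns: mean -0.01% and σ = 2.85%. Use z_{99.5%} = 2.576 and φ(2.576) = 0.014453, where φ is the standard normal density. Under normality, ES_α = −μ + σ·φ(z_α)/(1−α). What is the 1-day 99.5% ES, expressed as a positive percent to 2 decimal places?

8.25%

Tail multiplier: φ(z)/(1−α) = 0.014453 / 0.005 = 2.891.
ES = −(-0.01%) + 2.85% × 2.891 = 8.249%.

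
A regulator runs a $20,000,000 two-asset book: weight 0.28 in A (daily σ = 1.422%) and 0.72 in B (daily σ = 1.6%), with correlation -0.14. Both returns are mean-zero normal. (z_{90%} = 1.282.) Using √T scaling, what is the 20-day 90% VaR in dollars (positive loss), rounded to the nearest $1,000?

$1,336,000

σ_p = √(0.28²·1.422² + 0.72²·1.6² + 2·-0.14·0.28·0.72·1.422·1.6) = 1.165%.
σ_{20d} = 1.165% × √20 = 5.210%.
VaR = 1.282 × 5.210% = 6.679%; on $20,000,000 that is $1,335,800.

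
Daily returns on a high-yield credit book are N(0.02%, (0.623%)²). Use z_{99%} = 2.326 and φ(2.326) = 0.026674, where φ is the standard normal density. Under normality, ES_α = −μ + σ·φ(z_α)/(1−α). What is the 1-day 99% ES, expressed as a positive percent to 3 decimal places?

Tail multiplier: φ(z)/(1−α) = 0.026674 / 0.01 = 2.667.
ES = −(0.02%) + 0.623% × 2.667 = 1.642%.

1.642%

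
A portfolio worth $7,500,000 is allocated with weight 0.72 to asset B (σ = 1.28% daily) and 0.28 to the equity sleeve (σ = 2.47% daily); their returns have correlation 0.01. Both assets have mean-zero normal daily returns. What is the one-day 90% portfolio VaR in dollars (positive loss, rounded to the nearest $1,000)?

$111,000

σ_p² = 0.72²·1.28² + 0.28²·2.47² + 2·0.01·0.72·0.28·1.28·2.47 = 1.3404 (%²).
σ_p = √1.3404 = 1.158%.
At 90%, z = 1.282.
VaR = 1.282 × 1.158% = 1.485%; on $7,500,000 that is $111,375.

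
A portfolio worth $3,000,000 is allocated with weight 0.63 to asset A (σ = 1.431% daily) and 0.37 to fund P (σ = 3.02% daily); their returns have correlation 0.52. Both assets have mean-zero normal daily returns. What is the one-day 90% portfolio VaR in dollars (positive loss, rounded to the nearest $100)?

σ_p² = 0.63²·1.431² + 0.37²·3.02² + 2·0.52·0.63·0.37·1.431·3.02 = 3.1090 (%²).
σ_p = √3.1090 = 1.763%.
At 90%, z = 1.282.
VaR = 1.282 × 1.763% = 2.260%; on $3,000,000 that is $67,800.

$67,800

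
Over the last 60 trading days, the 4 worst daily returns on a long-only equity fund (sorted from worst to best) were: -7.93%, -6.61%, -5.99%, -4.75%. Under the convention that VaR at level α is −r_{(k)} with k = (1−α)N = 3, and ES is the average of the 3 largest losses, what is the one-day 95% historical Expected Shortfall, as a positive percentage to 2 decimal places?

The 3 worst returns sum to -20.53%.
ES = −(-20.53%) / 3 = 6.8433…% ≈ 6.84%.

6.84%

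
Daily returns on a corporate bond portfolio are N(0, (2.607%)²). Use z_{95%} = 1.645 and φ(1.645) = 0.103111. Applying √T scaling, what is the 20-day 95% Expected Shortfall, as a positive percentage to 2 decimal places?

24.04%

σ_{20d} = 2.607% × √20 = 11.659%.
ES multiplier = φ(z)/(1−α) = 0.103111/0.05 = 2.062.
ES = 11.659% × 2.062 = 24.041%.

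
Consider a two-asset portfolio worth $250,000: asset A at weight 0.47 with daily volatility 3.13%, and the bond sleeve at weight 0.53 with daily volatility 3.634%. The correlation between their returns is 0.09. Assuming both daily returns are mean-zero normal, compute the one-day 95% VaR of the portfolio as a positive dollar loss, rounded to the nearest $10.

$10,390

σ_p² = 0.47²·3.13² + 0.53²·3.634² + 2·0.09·0.47·0.53·3.13·3.634 = 6.3837 (%²).
σ_p = √6.3837 = 2.527%.
At 95%, z = 1.645.
VaR = 1.645 × 2.527% = 4.157%; on $250,000 that is $10,392.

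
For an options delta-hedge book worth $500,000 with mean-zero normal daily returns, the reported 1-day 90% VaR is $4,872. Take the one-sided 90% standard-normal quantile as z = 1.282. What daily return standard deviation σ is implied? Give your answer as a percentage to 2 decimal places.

VaR as a fraction: $4,872 / $500,000 = 0.974%.
σ = VaR / z = 0.974% / 1.282 = 0.760%.

0.76%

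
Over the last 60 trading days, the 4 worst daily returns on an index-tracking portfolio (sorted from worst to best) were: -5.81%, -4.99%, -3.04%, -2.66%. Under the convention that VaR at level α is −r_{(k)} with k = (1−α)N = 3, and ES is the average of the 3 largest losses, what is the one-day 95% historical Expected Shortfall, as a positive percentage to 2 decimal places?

4.61%

The 3 worst returns sum to -13.84%.
ES = −(-13.84%) / 3 = 4.6133…% ≈ 4.61%.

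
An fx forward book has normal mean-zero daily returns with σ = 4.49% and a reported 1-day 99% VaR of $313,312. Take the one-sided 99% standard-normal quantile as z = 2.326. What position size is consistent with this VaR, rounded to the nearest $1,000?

$3,000,000

VaR as a fraction of value: z·σ = 2.326 × 4.49% = 10.4437%.
Position = $313,312 / 0.104437 = $2,999,998.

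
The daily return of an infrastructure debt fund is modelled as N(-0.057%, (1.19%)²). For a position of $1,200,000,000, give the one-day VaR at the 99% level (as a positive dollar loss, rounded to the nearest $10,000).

$33,900,000

At 99% one-sided, z = 2.326.
VaR = −μ + z·σ = −(-0.057%) + 2.326 × 1.19% = 2.825%.
On $1,200,000,000: 0.02825 × $1,200,000,000 = $33,900,000.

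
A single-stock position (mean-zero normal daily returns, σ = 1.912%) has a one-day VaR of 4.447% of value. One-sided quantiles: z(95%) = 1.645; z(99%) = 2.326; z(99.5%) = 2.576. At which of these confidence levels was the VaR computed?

99%

Implied z = VaR/σ = 4.447 / 1.912 = 2.326.
This matches z(99%) = 2.326.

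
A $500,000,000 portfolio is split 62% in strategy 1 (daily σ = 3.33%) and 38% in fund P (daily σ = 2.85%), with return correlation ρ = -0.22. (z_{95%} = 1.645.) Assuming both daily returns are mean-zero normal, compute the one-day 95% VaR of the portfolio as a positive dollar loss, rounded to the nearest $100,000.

$17,400,000

σ_p² = 0.62²·3.33² + 0.38²·2.85² + 2·-0.22·0.62·0.38·3.33·2.85 = 4.4516 (%²).
σ_p = √4.4516 = 2.110%.
VaR = 1.645 × 2.110% = 3.471%; on $500,000,000 that is $17,355,000.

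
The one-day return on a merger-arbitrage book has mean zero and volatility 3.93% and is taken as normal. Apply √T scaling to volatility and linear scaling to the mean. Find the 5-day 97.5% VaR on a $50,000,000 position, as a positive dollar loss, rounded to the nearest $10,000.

At 97.5%, z = 1.960.
σ_{5d} = 3.93% × √5 = 8.788%.
VaR = 1.960 × 8.788% = 17.224%.
On $50,000,000: 0.17224 × $50,000,000 = $8,612,000.

$8,610,000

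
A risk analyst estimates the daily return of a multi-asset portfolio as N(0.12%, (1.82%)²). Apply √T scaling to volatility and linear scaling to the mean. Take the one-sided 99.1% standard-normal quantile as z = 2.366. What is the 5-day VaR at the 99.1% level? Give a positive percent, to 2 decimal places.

9.03%

σ_{5d} = 1.82% × √5 = 4.070%; μ_{5d} = 5 × 0.12% = 0.600%.
VaR = −(0.600%) + 2.366 × 4.070% = 9.030%.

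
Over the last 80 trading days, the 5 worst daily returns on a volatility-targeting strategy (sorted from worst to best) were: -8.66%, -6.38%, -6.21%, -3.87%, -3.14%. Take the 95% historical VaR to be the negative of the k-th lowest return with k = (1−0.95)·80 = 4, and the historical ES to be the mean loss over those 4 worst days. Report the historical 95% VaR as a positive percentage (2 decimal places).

k = 4; the 4th lowest return is -3.87%, so VaR = 3.87%.

3.87%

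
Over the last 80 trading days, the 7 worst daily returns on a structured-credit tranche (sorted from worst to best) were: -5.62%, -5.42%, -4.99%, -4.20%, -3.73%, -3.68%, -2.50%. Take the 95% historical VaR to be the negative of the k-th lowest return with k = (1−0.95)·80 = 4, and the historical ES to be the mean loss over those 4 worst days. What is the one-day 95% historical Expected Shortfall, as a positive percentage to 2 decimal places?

5.06%

The 4 worst returns sum to -20.23%.
ES = −(-20.23%) / 4 = 5.0575% ≈ 5.06%.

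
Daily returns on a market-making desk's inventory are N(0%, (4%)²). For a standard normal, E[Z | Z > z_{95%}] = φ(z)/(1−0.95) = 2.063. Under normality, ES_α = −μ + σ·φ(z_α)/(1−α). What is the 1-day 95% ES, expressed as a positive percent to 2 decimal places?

ES = 4% × 2.063 = 8.252%.

8.25%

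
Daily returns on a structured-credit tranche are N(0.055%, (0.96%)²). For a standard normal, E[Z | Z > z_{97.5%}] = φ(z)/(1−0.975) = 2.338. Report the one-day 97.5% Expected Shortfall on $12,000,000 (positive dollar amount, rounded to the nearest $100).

$262,700

ES = −(0.055%) + 0.96% × 2.338 = 2.189%.
On $12,000,000: 0.02189 × $12,000,000 = $262,680.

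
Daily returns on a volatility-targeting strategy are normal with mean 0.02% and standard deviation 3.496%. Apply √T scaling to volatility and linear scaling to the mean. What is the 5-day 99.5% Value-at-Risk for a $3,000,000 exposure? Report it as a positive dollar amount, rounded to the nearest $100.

At 99.5%, z = 2.576.
σ_{5d} = 3.496% × √5 = 7.817%; μ_{5d} = 5 × 0.02% = 0.100%.
VaR = −(0.100%) + 2.576 × 7.817% = 20.037%.
On $3,000,000: 0.20037 × $3,000,000 = $601,110.

$601,100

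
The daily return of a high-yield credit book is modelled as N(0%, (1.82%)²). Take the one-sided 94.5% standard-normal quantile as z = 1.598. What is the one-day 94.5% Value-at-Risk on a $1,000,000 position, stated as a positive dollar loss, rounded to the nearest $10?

VaR = z·σ = 1.598 × 1.82% = 2.908%.
On $1,000,000: 0.02908 × $1,000,000 = $29,080.

$29,080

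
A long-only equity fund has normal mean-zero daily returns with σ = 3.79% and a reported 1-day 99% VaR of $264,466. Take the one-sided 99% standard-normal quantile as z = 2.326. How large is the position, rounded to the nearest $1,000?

VaR as a fraction of value: z·σ = 2.326 × 3.79% = 8.81554%.
Position = $264,466 / 0.0881554 = $2,999,998.

$3,000,000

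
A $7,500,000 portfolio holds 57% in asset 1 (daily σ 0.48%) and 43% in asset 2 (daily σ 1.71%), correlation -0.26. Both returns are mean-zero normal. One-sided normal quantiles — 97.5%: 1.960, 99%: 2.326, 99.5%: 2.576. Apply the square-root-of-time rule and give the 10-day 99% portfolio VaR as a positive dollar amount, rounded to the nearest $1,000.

$394,000

σ_p = √(0.57²·0.48² + 0.43²·1.71² + 2·-0.26·0.57·0.43·0.48·1.71) = 0.715%.
σ_{10d} = 0.715% × √10 = 2.261%.
VaR = 2.326 × 2.261% = 5.259%; on $7,500,000 that is $394,425.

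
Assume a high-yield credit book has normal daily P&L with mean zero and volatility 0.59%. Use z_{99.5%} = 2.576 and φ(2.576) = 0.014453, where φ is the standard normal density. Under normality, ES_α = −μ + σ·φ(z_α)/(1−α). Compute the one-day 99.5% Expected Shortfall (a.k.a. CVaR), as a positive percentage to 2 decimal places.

1.71%

Tail multiplier: φ(z)/(1−α) = 0.014453 / 0.005 = 2.891.
ES = 0.59% × 2.891 = 1.706%.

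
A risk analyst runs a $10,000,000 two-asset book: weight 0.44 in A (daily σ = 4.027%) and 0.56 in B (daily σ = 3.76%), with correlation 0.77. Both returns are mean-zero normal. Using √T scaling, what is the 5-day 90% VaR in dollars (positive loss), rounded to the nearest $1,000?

σ_p = √(0.44²·4.027² + 0.56²·3.76² + 2·0.77·0.44·0.56·4.027·3.76) = 3.649%.
σ_{5d} = 3.649% × √5 = 8.159%.
z(90%) = 1.282.
VaR = 1.282 × 8.159% = 10.460%; on $10,000,000 that is $1,046,000.

$1,046,000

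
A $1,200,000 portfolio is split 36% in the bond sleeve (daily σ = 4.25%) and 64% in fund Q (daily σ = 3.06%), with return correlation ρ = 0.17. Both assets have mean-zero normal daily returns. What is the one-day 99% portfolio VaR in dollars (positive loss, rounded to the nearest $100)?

$74,900

σ_p² = 0.36²·4.25² + 0.64²·3.06² + 2·0.17·0.36·0.64·4.25·3.06 = 7.1950 (%²).
σ_p = √7.1950 = 2.682%.
At 99%, z = 2.326.
VaR = 2.326 × 2.682% = 6.238%; on $1,200,000 that is $74,856.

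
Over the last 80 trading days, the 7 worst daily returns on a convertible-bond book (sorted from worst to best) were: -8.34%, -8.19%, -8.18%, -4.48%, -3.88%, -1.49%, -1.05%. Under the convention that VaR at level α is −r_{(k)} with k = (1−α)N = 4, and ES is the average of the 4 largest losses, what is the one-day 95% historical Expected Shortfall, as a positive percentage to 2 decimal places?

The 4 worst returns sum to -29.19%.
ES = −(-29.19%) / 4 = 7.2975% ≈ 7.30%.

7.30%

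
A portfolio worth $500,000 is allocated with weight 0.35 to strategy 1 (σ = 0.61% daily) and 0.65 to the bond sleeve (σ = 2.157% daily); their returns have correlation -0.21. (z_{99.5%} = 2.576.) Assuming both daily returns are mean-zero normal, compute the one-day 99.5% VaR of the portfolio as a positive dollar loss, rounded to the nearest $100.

σ_p² = 0.35²·0.61² + 0.65²·2.157² + 2·-0.21·0.35·0.65·0.61·2.157 = 1.8856 (%²).
σ_p = √1.8856 = 1.373%.
VaR = 2.576 × 1.373% = 3.537%; on $500,000 that is $17,685.

$17,700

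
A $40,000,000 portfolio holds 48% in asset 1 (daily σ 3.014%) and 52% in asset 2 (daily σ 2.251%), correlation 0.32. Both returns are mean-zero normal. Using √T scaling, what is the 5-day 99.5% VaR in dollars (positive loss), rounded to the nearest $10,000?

$4,910,000

σ_p = √(0.48²·3.014² + 0.52²·2.251² + 2·0.32·0.48·0.52·3.014·2.251) = 2.132%.
σ_{5d} = 2.132% × √5 = 4.767%.
z(99.5%) = 2.576.
VaR = 2.576 × 4.767% = 12.280%; on $40,000,000 that is $4,912,000.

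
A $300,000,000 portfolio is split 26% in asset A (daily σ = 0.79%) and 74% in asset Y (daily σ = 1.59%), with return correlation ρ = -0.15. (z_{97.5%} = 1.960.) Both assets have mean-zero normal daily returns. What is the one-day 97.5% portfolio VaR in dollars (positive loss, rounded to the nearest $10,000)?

σ_p² = 0.26²·0.79² + 0.74²·1.59² + 2·-0.15·0.26·0.74·0.79·1.59 = 1.3541 (%²).
σ_p = √1.3541 = 1.164%.
VaR = 1.960 × 1.164% = 2.281%; on $300,000,000 that is $6,843,000.

$6,840,000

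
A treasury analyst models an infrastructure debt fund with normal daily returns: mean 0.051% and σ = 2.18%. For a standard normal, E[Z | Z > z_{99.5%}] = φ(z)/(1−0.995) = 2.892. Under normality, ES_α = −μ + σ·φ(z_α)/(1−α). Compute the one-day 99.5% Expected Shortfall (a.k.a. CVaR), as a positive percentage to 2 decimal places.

6.25%

ES = −(0.051%) + 2.18% × 2.892 = 6.254%.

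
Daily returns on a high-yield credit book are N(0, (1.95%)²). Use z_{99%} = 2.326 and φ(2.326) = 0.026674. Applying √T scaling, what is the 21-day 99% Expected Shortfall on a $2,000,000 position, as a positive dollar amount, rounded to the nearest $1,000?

$477,000

σ_{21d} = 1.95% × √21 = 8.936%.
ES multiplier = φ(z)/(1−α) = 0.026674/0.01 = 2.667.
ES = 8.936% × 2.667 = 23.832%; on $2,000,000: $476,640.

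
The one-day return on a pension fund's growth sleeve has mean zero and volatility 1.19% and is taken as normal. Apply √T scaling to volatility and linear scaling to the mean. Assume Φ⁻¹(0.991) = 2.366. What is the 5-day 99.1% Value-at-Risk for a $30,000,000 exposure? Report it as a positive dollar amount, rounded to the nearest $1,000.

$1,889,000

σ_{5d} = 1.19% × √5 = 2.661%.
VaR = 2.366 × 2.661% = 6.296%.
On $30,000,000: 0.06296 × $30,000,000 = $1,888,800.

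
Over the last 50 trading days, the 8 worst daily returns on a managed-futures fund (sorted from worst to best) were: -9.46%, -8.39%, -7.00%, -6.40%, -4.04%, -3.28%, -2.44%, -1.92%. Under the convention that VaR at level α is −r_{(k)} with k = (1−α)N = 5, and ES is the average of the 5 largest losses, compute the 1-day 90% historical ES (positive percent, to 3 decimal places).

7.058%

The 5 worst returns sum to -35.29%.
ES = −(-35.29%) / 5 = 7.058%.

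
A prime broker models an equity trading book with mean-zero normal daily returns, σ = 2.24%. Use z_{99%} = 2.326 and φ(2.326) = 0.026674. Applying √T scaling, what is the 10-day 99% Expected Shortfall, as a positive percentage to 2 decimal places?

18.89%

σ_{10d} = 2.24% × √10 = 7.084%.
ES multiplier = φ(z)/(1−α) = 0.026674/0.01 = 2.667.
ES = 7.084% × 2.667 = 18.893%.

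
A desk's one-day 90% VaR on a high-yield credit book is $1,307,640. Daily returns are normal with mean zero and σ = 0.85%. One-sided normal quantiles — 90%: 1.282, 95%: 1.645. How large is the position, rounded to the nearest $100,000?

$120,000,000

VaR as a fraction of value: z·σ = 1.282 × 0.85% = 1.0897%.
Position = $1,307,640 / 0.010897 = $120,000,000.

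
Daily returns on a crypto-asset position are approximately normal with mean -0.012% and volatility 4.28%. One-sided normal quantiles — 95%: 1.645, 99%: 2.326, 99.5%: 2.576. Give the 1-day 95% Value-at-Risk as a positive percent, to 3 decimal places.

7.053%

VaR = −μ + z·σ = −(-0.012%) + 1.645 × 4.28% = 7.053%.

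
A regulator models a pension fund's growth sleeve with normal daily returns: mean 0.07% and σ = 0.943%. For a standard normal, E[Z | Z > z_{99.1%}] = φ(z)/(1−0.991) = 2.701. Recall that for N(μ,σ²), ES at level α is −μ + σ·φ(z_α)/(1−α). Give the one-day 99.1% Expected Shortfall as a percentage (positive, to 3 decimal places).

2.477%

ES = −(0.07%) + 0.943% × 2.701 = 2.477%.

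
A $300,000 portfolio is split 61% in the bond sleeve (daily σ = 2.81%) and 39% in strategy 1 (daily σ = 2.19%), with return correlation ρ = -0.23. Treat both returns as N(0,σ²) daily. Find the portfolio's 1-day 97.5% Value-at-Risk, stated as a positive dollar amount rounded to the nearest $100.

σ_p² = 0.61²·2.81² + 0.39²·2.19² + 2·-0.23·0.61·0.39·2.81·2.19 = 2.9942 (%²).
σ_p = √2.9942 = 1.730%.
At 97.5%, z = 1.960.
VaR = 1.960 × 1.730% = 3.391%; on $300,000 that is $10,173.

$10,200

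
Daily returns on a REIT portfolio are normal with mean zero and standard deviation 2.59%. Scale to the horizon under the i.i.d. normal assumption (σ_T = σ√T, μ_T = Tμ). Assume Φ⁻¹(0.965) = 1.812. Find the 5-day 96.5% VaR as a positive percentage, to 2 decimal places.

σ_{5d} = 2.59% × √5 = 5.791%.
VaR = 1.812 × 5.791% = 10.493%.

10.49%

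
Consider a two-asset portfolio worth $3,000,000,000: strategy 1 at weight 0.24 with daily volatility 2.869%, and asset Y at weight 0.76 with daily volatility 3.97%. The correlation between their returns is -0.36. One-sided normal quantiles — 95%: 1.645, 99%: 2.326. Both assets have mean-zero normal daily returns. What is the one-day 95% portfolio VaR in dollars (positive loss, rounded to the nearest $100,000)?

$140,300,000

σ_p² = 0.24²·2.869² + 0.76²·3.97² + 2·-0.36·0.24·0.76·2.869·3.97 = 8.0818 (%²).
σ_p = √8.0818 = 2.843%.
VaR = 1.645 × 2.843% = 4.677%; on $3,000,000,000 that is $140,310,000.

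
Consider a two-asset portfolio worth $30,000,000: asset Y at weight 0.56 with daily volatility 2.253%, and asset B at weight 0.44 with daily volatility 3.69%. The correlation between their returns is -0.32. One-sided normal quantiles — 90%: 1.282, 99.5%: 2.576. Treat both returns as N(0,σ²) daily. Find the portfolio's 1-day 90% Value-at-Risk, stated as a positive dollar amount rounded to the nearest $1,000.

σ_p² = 0.56²·2.253² + 0.44²·3.69² + 2·-0.32·0.56·0.44·2.253·3.69 = 2.9169 (%²).
σ_p = √2.9169 = 1.708%.
VaR = 1.282 × 1.708% = 2.190%; on $30,000,000 that is $657,000.

$657,000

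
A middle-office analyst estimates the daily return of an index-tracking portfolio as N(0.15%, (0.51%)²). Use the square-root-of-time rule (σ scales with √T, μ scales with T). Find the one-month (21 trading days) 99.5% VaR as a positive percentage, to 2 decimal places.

At 99.5%, z = 2.576.
σ_{21d} = 0.51% × √21 = 2.337%; μ_{21d} = 21 × 0.15% = 3.150%.
VaR = −(3.150%) + 2.576 × 2.337% = 2.870%.

2.87%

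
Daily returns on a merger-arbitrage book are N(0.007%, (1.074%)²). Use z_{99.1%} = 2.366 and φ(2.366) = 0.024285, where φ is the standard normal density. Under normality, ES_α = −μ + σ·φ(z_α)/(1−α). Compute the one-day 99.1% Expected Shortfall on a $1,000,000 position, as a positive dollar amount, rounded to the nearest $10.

Tail multiplier: φ(z)/(1−α) = 0.024285 / 0.009 = 2.698.
ES = −(0.007%) + 1.074% × 2.698 = 2.891%.
On $1,000,000: 0.02891 × $1,000,000 = $28,910.

$28,910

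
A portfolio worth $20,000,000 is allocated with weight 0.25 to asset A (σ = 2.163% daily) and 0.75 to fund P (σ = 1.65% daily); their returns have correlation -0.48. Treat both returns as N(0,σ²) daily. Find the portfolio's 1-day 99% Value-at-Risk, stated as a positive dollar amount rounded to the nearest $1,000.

σ_p² = 0.25²·2.163² + 0.75²·1.65² + 2·-0.48·0.25·0.75·2.163·1.65 = 1.1814 (%²).
σ_p = √1.1814 = 1.087%.
At 99%, z = 2.326.
VaR = 2.326 × 1.087% = 2.528%; on $20,000,000 that is $505,600.

$506,000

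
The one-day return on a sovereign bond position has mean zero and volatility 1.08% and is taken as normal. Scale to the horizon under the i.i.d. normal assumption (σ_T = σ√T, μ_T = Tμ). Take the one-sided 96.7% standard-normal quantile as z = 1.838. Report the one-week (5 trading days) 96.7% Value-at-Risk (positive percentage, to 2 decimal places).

σ_{5d} = 1.08% × √5 = 2.415%.
VaR = 1.838 × 2.415% = 4.439%.

4.44%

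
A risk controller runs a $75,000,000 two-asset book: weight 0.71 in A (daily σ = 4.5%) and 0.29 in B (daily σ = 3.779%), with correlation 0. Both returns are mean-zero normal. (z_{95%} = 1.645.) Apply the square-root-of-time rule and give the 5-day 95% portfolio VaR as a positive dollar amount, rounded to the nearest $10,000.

σ_p = √(0.71²·4.5² + 0.29²·3.779² + 2·0·0.71·0.29·4.5·3.779) = 3.378%.
σ_{5d} = 3.378% × √5 = 7.553%.
VaR = 1.645 × 7.553% = 12.425%; on $75,000,000 that is $9,318,750.

$9,320,000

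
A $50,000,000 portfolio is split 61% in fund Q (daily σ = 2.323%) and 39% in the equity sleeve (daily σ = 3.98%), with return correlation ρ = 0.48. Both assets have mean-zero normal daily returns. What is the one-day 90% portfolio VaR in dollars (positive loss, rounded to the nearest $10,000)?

σ_p² = 0.61²·2.323² + 0.39²·3.98² + 2·0.48·0.61·0.39·2.323·3.98 = 6.5288 (%²).
σ_p = √6.5288 = 2.555%.
At 90%, z = 1.282.
VaR = 1.282 × 2.555% = 3.276%; on $50,000,000 that is $1,638,000.

$1,640,000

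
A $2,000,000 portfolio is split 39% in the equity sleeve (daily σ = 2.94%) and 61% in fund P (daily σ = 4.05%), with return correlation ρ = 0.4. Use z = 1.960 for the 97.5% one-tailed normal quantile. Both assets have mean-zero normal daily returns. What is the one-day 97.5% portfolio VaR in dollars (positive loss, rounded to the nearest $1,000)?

σ_p² = 0.39²·2.94² + 0.61²·4.05² + 2·0.4·0.39·0.61·2.94·4.05 = 9.6842 (%²).
σ_p = √9.6842 = 3.112%.
VaR = 1.960 × 3.112% = 6.100%; on $2,000,000 that is $122,000.

$122,000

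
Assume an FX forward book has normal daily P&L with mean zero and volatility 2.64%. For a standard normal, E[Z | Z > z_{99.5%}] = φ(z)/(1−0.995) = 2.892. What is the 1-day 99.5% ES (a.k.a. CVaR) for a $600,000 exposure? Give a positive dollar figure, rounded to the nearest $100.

ES = 2.64% × 2.892 = 7.635%.
On $600,000: 0.07635 × $600,000 = $45,810.

$45,800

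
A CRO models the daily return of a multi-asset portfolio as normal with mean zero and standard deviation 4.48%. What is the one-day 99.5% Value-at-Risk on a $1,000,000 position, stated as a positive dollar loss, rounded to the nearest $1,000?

$115,000

At 99.5% one-sided, z = 2.576.
VaR = z·σ = 2.576 × 4.48% = 11.540%.
On $1,000,000: 0.11540 × $1,000,000 = $115,400.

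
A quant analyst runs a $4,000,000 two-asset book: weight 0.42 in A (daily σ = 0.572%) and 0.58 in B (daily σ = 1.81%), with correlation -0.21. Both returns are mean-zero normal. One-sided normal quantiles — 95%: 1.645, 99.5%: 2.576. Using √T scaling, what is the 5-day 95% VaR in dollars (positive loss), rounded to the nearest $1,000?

σ_p = √(0.42²·0.572² + 0.58²·1.81² + 2·-0.21·0.42·0.58·0.572·1.81) = 1.027%.
σ_{5d} = 1.027% × √5 = 2.296%.
VaR = 1.645 × 2.296% = 3.777%; on $4,000,000 that is $151,080.

$151,000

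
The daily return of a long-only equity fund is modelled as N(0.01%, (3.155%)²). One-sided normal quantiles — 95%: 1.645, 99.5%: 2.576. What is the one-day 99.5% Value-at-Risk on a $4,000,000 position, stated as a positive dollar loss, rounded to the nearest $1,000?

$325,000

VaR = −μ + z·σ = −(0.01%) + 2.576 × 3.155% = 8.117%.
On $4,000,000: 0.08117 × $4,000,000 = $324,680.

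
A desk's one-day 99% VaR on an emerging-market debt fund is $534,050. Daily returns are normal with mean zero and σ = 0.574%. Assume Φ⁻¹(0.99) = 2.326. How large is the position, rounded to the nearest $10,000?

$40,000,000

VaR as a fraction of value: z·σ = 2.326 × 0.574% = 1.33512%.
Position = $534,050 / 0.0133512 = $40,000,030.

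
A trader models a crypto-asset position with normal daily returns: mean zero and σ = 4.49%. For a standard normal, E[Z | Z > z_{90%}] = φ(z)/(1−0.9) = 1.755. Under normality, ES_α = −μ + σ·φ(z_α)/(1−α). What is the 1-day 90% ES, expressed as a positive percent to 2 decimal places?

7.88%

ES = 4.49% × 1.755 = 7.880%.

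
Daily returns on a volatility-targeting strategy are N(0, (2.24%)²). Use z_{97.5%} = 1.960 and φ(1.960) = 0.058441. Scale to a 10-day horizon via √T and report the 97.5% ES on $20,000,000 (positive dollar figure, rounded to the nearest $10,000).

σ_{10d} = 2.24% × √10 = 7.084%.
ES multiplier = φ(z)/(1−α) = 0.058441/0.025 = 2.338.
ES = 7.084% × 2.338 = 16.562%; on $20,000,000: $3,312,400.

$3,310,000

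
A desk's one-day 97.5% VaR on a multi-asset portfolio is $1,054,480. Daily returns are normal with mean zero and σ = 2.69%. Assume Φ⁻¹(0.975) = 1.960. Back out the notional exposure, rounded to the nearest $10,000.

VaR as a fraction of value: z·σ = 1.960 × 2.69% = 5.2724%.
Position = $1,054,480 / 0.052724 = $20,000,000.

$20,000,000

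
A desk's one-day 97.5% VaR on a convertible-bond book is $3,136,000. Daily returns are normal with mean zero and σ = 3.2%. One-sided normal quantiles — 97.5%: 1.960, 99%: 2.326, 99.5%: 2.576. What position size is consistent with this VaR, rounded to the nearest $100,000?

VaR as a fraction of value: z·σ = 1.960 × 3.2% = 6.272%.
Position = $3,136,000 / 0.06272 = $50,000,000.

$50,000,000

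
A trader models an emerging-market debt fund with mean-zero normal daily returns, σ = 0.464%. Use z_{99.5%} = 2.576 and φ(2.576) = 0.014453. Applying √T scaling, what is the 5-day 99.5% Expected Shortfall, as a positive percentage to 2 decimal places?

3.00%

σ_{5d} = 0.464% × √5 = 1.038%.
ES multiplier = φ(z)/(1−α) = 0.014453/0.005 = 2.891.
ES = 1.038% × 2.891 = 3.001%.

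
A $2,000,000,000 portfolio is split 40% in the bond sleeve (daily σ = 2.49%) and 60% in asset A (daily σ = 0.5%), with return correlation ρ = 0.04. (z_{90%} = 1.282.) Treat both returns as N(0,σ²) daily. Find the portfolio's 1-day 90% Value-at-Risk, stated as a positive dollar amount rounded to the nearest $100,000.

σ_p² = 0.4²·2.49² + 0.6²·0.5² + 2·0.04·0.4·0.6·2.49·0.5 = 1.1059 (%²).
σ_p = √1.1059 = 1.052%.
VaR = 1.282 × 1.052% = 1.349%; on $2,000,000,000 that is $26,980,000.

$27,000,000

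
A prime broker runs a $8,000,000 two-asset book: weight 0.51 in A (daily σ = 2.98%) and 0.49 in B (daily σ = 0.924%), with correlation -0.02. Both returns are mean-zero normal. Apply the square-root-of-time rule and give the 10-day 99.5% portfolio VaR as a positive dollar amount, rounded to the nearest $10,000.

σ_p = √(0.51²·2.98² + 0.49²·0.924² + 2·-0.02·0.51·0.49·2.98·0.924) = 1.577%.
σ_{10d} = 1.577% × √10 = 4.987%.
z(99.5%) = 2.576.
VaR = 2.576 × 4.987% = 12.847%; on $8,000,000 that is $1,027,760.

$1,030,000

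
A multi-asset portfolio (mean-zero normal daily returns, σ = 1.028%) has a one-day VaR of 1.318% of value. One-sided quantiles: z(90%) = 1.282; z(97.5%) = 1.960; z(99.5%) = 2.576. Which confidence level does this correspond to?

Implied z = VaR/σ = 1.318 / 1.028 = 1.282.
This matches z(90%) = 1.282.

90%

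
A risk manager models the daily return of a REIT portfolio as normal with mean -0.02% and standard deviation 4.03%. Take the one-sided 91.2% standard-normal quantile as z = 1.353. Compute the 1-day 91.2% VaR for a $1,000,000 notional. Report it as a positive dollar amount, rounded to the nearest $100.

VaR = −μ + z·σ = −(-0.02%) + 1.353 × 4.03% = 5.473%.
On $1,000,000: 0.05473 × $1,000,000 = $54,730.

$54,700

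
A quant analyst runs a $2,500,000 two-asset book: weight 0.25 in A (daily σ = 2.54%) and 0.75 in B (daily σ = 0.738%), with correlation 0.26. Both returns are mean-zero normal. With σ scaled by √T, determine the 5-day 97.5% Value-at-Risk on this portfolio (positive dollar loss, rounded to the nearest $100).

$103,500

σ_p = √(0.25²·2.54² + 0.75²·0.738² + 2·0.26·0.25·0.75·2.54·0.738) = 0.945%.
σ_{5d} = 0.945% × √5 = 2.113%.
z(97.5%) = 1.960.
VaR = 1.960 × 2.113% = 4.141%; on $2,500,000 that is $103,525.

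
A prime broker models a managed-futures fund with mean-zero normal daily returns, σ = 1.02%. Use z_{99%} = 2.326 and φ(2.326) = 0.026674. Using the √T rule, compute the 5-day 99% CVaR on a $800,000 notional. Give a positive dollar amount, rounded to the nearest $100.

σ_{5d} = 1.02% × √5 = 2.281%.
ES multiplier = φ(z)/(1−α) = 0.026674/0.01 = 2.667.
ES = 2.281% × 2.667 = 6.083%; on $800,000: $48,664.

$48,700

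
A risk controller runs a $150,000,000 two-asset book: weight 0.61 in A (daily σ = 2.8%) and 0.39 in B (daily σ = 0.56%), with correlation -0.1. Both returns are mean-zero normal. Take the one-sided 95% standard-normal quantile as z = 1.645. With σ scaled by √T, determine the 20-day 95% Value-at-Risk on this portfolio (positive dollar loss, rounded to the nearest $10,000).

$18,760,000

σ_p = √(0.61²·2.8² + 0.39²·0.56² + 2·-0.1·0.61·0.39·2.8·0.56) = 1.700%.
σ_{20d} = 1.700% × √20 = 7.603%.
VaR = 1.645 × 7.603% = 12.507%; on $150,000,000 that is $18,760,500.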